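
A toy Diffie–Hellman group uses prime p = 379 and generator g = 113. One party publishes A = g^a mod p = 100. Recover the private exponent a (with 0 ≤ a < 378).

218

Baby-step giant-step with m = ceil(sqrt(378)) = 20.
Baby table (113^j mod 379 for j=0..19):
  0:1  1:113  2:262  3:44  4:45  5:158  6:41  7:85
  8:130  9:288  10:329  11:35  12:165  13:74  14:24  15:59
  16:224  17:298  18:322  19:2
Giant step factor: 113^(-20) ≡ 270 (mod 379).
Scan 100·270^i mod 379 for i = 0, 1, …:
  i=0: 100   i=1: 91   i=2: 314   i=3: 263
  i=4: 137   i=5: 227   i=6: 271   i=7: 23
  i=8: 146   i=9: 4   i=10: 322
Match at i=10, j=18: a = 10·20 + 18 = 218.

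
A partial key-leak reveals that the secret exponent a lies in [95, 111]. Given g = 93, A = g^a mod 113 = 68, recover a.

95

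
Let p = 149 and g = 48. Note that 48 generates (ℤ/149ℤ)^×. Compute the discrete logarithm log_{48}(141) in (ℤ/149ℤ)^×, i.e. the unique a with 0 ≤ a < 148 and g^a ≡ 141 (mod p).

35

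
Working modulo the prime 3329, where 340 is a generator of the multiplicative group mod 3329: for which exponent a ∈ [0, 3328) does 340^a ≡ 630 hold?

Baby-step giant-step with m = ceil(sqrt(3328)) = 58.
Baby table (340^j mod 3329 for j=0..57):
  0:1  1:340  2:2414  3:1826  4:1646  5:368  6:1947  7:2838
  8:2839  9:3179  10:2264  11:761  12:2407  13:2775  14:1393  15:902
  16:412  17:262  18:2526  19:3287  20:2365  21:1811  22:3204  23:777
  24:1189  25:1451  26:648  27:606  28:2971  29:1453  30:1328  31:2105
  32:3294  33:1416  34:2064  35:2670  36:2312  37:436  38:1764  39:540
  40:505  41:1921  42:656  43:3326  44:2309  45:2745  46:1180  47:1720
  48:2225  49:817  50:1473  51:1470  52:450  53:3195  54:1046  55:2766
  56:1662  57:2479
Giant step factor: 340^(-58) ≡ 700 (mod 3329).
Scan 630·700^i mod 3329 for i = 0, 1, …:
  i=0: 630   i=1: 1572   i=2: 1830   i=3: 2664
  i=4: 560   i=5: 2507   i=6: 517   i=7: 2368
  i=8: 3087   i=9: 379   i=10: 2309
Match at i=10, j=44: a = 10·58 + 44 = 624.

624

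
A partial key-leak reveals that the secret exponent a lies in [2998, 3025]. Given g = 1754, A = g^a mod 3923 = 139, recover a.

3003

Compute 1754^2998 mod 3923 = 17, then multiply by 1754 repeatedly:
  1754^2998=17  1754^2999=2357  1754^3000=3259  1754^3001=475  1754^3002=1474
  1754^3003=139
Found 139 at exponent 3003.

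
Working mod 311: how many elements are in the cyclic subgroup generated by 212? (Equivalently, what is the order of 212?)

155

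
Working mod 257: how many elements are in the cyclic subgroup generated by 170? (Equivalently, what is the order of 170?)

The order of 170 must divide p − 1 = 256 = 2^8.
Divisors: 1, 2, 4, 8, 16, 32, 64, 128, 256.
Check each in increasing order: 170^1 ≡ 170;  170^2 ≡ 116;  170^4 ≡ 92;  170^8 ≡ 240;  170^16 ≡ 32;  170^32 ≡ 253;  170^64 ≡ 16;  170^128 ≡ 256;  170^256 ≡ 1.
Smallest exponent giving 1 is 256.

256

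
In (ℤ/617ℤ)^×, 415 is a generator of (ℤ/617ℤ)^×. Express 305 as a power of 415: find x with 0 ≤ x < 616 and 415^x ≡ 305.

Successive powers of 415 modulo 617:
  415^0=1  415^1=415  415^2=82  415^3=95  415^4=554  415^5=386
  415^6=387  415^7=185  415^8=267  415^9=362  415^10=299  415^11=68
  415^12=455  415^13=23  415^14=290  415^15=35  415^16=334  415^17=402
  415^18=240  415^19=263  415^20=553  415^21=588  415^22=305
So 415^22 ≡ 305 (mod 617), giving x = 22.

22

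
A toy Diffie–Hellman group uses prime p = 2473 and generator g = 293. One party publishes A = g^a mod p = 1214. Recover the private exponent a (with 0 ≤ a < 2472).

Baby-step giant-step with m = ceil(sqrt(2472)) = 50.
Baby table (293^j mod 2473 for j=0..49):
  0:1  1:293  2:1767  3:874  4:1363  5:1206  6:2192  7:1749
  8:546  9:1706  10:312  11:2388  12:2298  13:658  14:2373  15:376
  16:1356  17:1628  18:2188  19:577  20:897  21:683  22:2279  23:37
  24:949  25:1081  26:189  27:971  28:108  29:1968  30:415  31:418
  32:1297  33:1652  34:1801  35:944  36:2089  37:1246  38:1547  39:712
  40:884  41:1820  42:1565  43:1040  44:541  45:241  46:1369  47:491
  48:429  49:2047
Giant step factor: 293^(-50) ≡ 1408 (mod 2473).
Scan 1214·1408^i mod 2473 for i = 0, 1, …:
  i=0: 1214   i=1: 469   i=2: 61   i=3: 1806
  i=4: 604   i=5: 2193   i=6: 1440   i=7: 2133
  i=8: 1042   i=9: 647     …   i=45: 1035
  i=46: 683
Match at i=46, j=21: a = 46·50 + 21 = 2321.

2321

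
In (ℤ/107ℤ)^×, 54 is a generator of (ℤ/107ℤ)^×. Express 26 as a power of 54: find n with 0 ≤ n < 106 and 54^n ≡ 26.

91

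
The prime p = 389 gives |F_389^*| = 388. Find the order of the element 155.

388

The order of 155 must divide p − 1 = 388 = 2^2 · 97.
Divisors: 1, 2, 4, 97, 194, 388.
Check each in increasing order: 155^1 ≡ 155;  155^2 ≡ 296;  155^4 ≡ 91;  155^97 ≡ 115;  155^194 ≡ 388;  155^388 ≡ 1.
Smallest exponent giving 1 is 388.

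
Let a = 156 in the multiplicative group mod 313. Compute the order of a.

The order of 156 must divide p − 1 = 312 = 2^3 · 3 · 13.
Divisors: 1, 2, 3, 4, 6, 8, 12, 13, 24, 26, 39, 52, 78, 104, 156, 312.
Check each in increasing order: 156^1 ≡ 156;  156^2 ≡ 235;  156^3 ≡ 39;  156^4 ≡ 137;  156^6 ≡ 269;  156^8 ≡ 302;  156^12 ≡ 58;  156^13 ≡ 284;  156^24 ≡ 234;  156^26 ≡ 215;  156^39 ≡ 25;  156^52 ≡ 214;  156^78 ≡ 312;  156^104 ≡ 98;  156^156 ≡ 1.
Smallest exponent giving 1 is 156.

156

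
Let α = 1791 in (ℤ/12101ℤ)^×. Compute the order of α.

6050

The order of 1791 must divide p − 1 = 12100 = 2^2 · 5^2 · 11^2.
Divisors: 1, 2, 4, 5, 10, 11, 20, 22, 25, 44, 50, 55, 100, 110, 121, 220, 242, 275, 484, 550, 605, 1100, 1210, 2420, 3025, 6050, 12100.
Check each in increasing order: 1791^1 ≡ 1791;  1791^2 ≡ 916;  1791^4 ≡ 4087;  1791^5 ≡ 10813;  1791^10 ≡ 1107;  1791^11 ≡ 10174;  1791^20 ≡ 3248;  1791^22 ≡ 10423;  1791^25 ≡ 3522;  1791^44 ≡ 8252;  1791^50 ≡ 959;  1791^55 ≡ 11211;  1791^100 ≡ 5;  1791^110 ≡ 5535;  1791^121 ≡ 7137;  1791^220 ≡ 8594;  1791^242 ≡ 3660;  1791^275 ≡ 11273;  1791^484 ≡ 11894;  1791^550 ≡ 7928;  1791^605 ≡ 11064;  1791^1100 ≡ 590;  1791^1210 ≡ 10481;  1791^2420 ≡ 10584;  1791^3025 ≡ 12100;  1791^6050 ≡ 1.
Smallest exponent giving 1 is 6050.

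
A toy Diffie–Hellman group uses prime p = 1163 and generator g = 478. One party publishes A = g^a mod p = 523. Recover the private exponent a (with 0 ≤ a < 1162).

Baby-step giant-step with m = ceil(sqrt(1162)) = 35.
Baby table (478^j mod 1163 for j=0..34):
  0:1  1:478  2:536  3:348  4:35  5:448  6:152  7:550
  8:62  9:561  10:668  11:642  12:1007  13:1027  14:120  15:373
  16:355  17:1055  18:711  19:262  20:795  21:872  22:462  23:1029
  24:1076  25:282  26:1051  27:1125  28:444  29:566  30:732  31:996
  32:421  33:39  34:34
Giant step factor: 478^(-35) ≡ 659 (mod 1163).
Scan 523·659^i mod 1163 for i = 0, 1, …:
  i=0: 523   i=1: 409   i=2: 878   i=3: 591
  i=4: 1027
Match at i=4, j=13: a = 4·35 + 13 = 153.

153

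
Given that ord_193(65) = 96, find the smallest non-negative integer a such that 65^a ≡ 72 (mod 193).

33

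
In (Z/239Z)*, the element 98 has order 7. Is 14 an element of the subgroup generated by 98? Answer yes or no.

no

⟨98⟩ has order 7; its elements mod 239 are {1, 10, 24, 44, 98, 100, 201}.
14 is not in this set.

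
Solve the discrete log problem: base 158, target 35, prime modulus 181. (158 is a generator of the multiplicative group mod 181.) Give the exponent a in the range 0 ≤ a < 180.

117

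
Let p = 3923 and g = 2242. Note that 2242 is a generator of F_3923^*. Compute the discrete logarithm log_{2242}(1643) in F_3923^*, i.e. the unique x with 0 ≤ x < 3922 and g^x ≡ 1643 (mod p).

3312

Baby-step giant-step with m = ceil(sqrt(3922)) = 63.
Baby table (2242^j mod 3923 for j=0..62):
  0:1  1:2242  2:1201  3:1464  4:2660  5:760  6:1338  7:2624
  8:2431  9:1255  10:919  11:823  12:1356  13:3750  14:511  15:146
  16:1723  17:2734  18:1902  19:3906  20:1116  21:3121  22:2573  23:1856
  24:2772  25:792  26:2468  27:1826  28:2203  29:69  30:1701  31:486
  32:2941  33:3082  34:1441  35:2093  36:598  37:2973  38:289  39:643
  40:1865  41:3335  42:3755  43:3875  44:2228  45:1197  46:342  47:1779
  48:2750  49:2467  50:3507  51:1002  52:2528  53:2964  54:3649  55:1603
  56:458  57:2933  58:838  59:3602  60:2150  61:2856  62:816
Giant step factor: 2242^(-63) ≡ 3161 (mod 3923).
Scan 1643·3161^i mod 3923 for i = 0, 1, …:
  i=0: 1643   i=1: 3394   i=2: 2952   i=3: 2378
  i=4: 390   i=5: 968   i=6: 3831   i=7: 3413
  i=8: 243   i=9: 3138     …   i=51: 1554
  i=52: 598
Match at i=52, j=36: x = 52·63 + 36 = 3312.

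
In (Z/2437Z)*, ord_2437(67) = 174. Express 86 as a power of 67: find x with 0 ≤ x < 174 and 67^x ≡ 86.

29

Baby-step giant-step with m = ceil(sqrt(174)) = 14.
Baby table (67^j mod 2437 for j=0..13):
  0:1  1:67  2:2052  3:1012  4:2005  5:300  6:604  7:1476
  8:1412  9:1998  10:2268  11:862  12:1703  13:1999
Giant step factor: 67^(-14) ≡ 884 (mod 2437).
Scan 86·884^i mod 2437 for i = 0, 1, …:
  i=0: 86   i=1: 477   i=2: 67
Match at i=2, j=1: x = 2·14 + 1 = 29.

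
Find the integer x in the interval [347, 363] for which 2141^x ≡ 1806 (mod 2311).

356

Compute 2141^347 mod 2311 = 1735, then multiply by 2141 repeatedly:
  2141^347=1735  2141^348=858  2141^349=2044  2141^350=1481  2141^351=129
  2141^352=1180  2141^353=457  2141^354=884  2141^355=2246  2141^356=1806
Found 1806 at exponent 356.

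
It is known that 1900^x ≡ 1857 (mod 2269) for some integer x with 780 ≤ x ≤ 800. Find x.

Compute 1900^780 mod 2269 = 1424, then multiply by 1900 repeatedly:
  1900^780=1424  1900^781=952  1900^782=407  1900^783=1840  1900^784=1740
  1900^785=67  1900^786=236  1900^787=1407  1900^788=418  1900^789=50
  1900^790=1971  1900^791=1050  1900^792=549  1900^793=1629  1900^794=184
  1900^795=174  1900^796=1595  1900^797=1385  1900^798=1729  1900^799=1857
Found 1857 at exponent 799.

799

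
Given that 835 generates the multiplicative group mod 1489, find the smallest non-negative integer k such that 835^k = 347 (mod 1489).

1457

Baby-step giant-step with m = ceil(sqrt(1488)) = 39.
Baby table (835^j mod 1489 for j=0..38):
  0:1  1:835  2:373  3:254  4:652  5:935  6:489  7:329
  8:739  9:619  10:182  11:92  12:881  13:69  14:1033  15:424
  16:1147  17:318  18:488  19:983  20:366  21:365  22:1019  23:646
  24:392  25:1229  26:294  27:1294  28:965  29:226  30:1096  31:914
  32:822  33:1430  34:1361  35:328  36:1393  37:246  38:1417
Giant step factor: 835^(-39) ≡ 343 (mod 1489).
Scan 347·343^i mod 1489 for i = 0, 1, …:
  i=0: 347   i=1: 1390   i=2: 290   i=3: 1196
  i=4: 753   i=5: 682   i=6: 153   i=7: 364
  i=8: 1265   i=9: 596     …   i=36: 741
  i=37: 1033
Match at i=37, j=14: k = 37·39 + 14 = 1457.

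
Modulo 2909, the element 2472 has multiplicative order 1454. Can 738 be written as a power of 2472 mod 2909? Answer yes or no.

no

738 ∈ ⟨2472⟩ iff 738^1454 ≡ 1 (mod 2909), since |⟨2472⟩| = 1454.
738^1454 mod 2909 = 2908.
Since 2908 ≠ 1, 738 does not lie in the subgroup.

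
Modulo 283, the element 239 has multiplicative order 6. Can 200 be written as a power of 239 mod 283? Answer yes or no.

no

200 ∈ ⟨239⟩ iff 200^6 ≡ 1 (mod 283), since |⟨239⟩| = 6.
200^6 mod 283 = 281.
Since 281 ≠ 1, 200 does not lie in the subgroup.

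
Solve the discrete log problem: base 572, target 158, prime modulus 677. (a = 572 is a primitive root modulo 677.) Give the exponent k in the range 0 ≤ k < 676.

379

Baby-step giant-step with m = ceil(sqrt(676)) = 26.
Baby table (572^j mod 677 for j=0..25):
  0:1  1:572  2:193  3:45  4:14  5:561  6:671  7:630
  8:196  9:407  10:593  11:19  12:36  13:282  14:178  15:266
  16:504  17:563  18:461  19:339  20:286  21:435  22:361  23:7
  24:619  25:674
Giant step factor: 572^(-26) ≡ 144 (mod 677).
Scan 158·144^i mod 677 for i = 0, 1, …:
  i=0: 158   i=1: 411   i=2: 285   i=3: 420
  i=4: 227   i=5: 192   i=6: 568   i=7: 552
  i=8: 279   i=9: 233     …   i=13: 519
  i=14: 266
Match at i=14, j=15: k = 14·26 + 15 = 379.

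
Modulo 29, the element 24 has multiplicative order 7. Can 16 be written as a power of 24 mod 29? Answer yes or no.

yes

⟨24⟩ has order 7; its elements mod 29 are {1, 7, 16, 20, 23, 24, 25}.
16 is in this set.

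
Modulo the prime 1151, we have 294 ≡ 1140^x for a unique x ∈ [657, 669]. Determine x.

Compute 1140^657 mod 1151 = 1111, then multiply by 1140 repeatedly:
  1140^657=1111  1140^658=440  1140^659=915  1140^660=294
Found 294 at exponent 660.

660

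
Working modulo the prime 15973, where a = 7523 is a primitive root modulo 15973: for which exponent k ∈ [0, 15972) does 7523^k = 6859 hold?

Baby-step giant-step with m = ceil(sqrt(15972)) = 127.
Baby table (7523^j mod 15973 for j=0..126):
  0:1  1:7523  2:3190  3:6924  4:1299  5:12874  6:6803  7:1477
  8:10236  9:15568  10:4028  11:1863  12:7028  13:1014  14:9201  15:8114
  16:8789  17:7400  18:4295  19:13879  20:12189  21:12827  22:4628  23:11277
  24:4268  25:2434  26:5924  27:1582  28:1501  29:15085  30:12263  31:10474
  32:1093  33:12517  34:4556  35:12703  36:14183  37:15042  38:8234  39:1088
  40:6848  41:4579  42:10029  43:7688  44:14564  45:6165  46:9676  47:3587
  48:6604  49:5862  50:14346  51:11370  52:1095  53:11590  54:10936  55:10578
  56:808  57:8844  58:5867  59:4042  60:11347  61:3769  62:2112  63:11414
  64:12647  65:8193  66:12105  67:3842  68:8209  69:4689  70:6963  71:7182
  72:9500  73:5298  74:4219  75:1186  76:9344  77:13712  78:1742  79:7206
  80:14349  81:1993  82:10665  83:416  84:14833  85:1281  86:5244  87:13275
  88:4629  89:2827  90:7458  91:9358  92:7223  93:14456  94:8304  95:589
  96:6526  97:10069  98:5121  99:14380  100:11584  101:13717  102:7411  103:7183
  104:1050  105:8488  106:11143  107:2485  108:6245  109:4542  110:3219  111:1469
  112:13944  113:6021  114:12528  115:7444  116:15847  117:10482  118:13358  119:6091
  120:12029  121:7122  122:5364  123:5574  124:4077  125:3111  126:3608
Giant step factor: 7523^(-127) ≡ 8146 (mod 15973).
Scan 6859·8146^i mod 15973 for i = 0, 1, …:
  i=0: 6859   i=1: 15833   i=2: 9616   i=3: 344
  i=4: 6949   i=5: 14215   i=6: 7113   i=7: 8427
  i=8: 10361   i=9: 15347     …   i=81: 9932
  i=82: 2827
Match at i=82, j=89: k = 82·127 + 89 = 10503.

10503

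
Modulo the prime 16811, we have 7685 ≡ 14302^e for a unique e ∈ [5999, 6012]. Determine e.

6002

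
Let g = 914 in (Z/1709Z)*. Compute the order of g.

244

The order of 914 must divide p − 1 = 1708 = 2^2 · 7 · 61.
Divisors: 1, 2, 4, 7, 14, 28, 61, 122, 244, 427, 854, 1708.
Check each in increasing order: 914^1 ≡ 914;  914^2 ≡ 1404;  914^4 ≡ 739;  914^7 ≡ 375;  914^14 ≡ 487;  914^28 ≡ 1327;  914^61 ≡ 1319;  914^122 ≡ 1708;  914^244 ≡ 1.
Smallest exponent giving 1 is 244.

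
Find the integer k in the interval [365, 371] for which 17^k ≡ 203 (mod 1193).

367

Compute 17^365 mod 1193 = 236, then multiply by 17 repeatedly:
  17^365=236  17^366=433  17^367=203
Found 203 at exponent 367.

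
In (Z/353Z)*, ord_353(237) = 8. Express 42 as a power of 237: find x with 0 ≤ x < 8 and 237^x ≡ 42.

2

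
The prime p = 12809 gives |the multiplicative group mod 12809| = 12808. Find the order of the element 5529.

12808

The order of 5529 must divide p − 1 = 12808 = 2^3 · 1601.
Divisors: 1, 2, 4, 8, 1601, 3202, 6404, 12808.
Check each in increasing order: 5529^1 ≡ 5529;  5529^2 ≡ 7567;  5529^4 ≡ 3259;  5529^8 ≡ 2420;  5529^1601 ≡ 10288;  5529^3202 ≡ 2177;  5529^6404 ≡ 12808;  5529^12808 ≡ 1.
Smallest exponent giving 1 is 12808.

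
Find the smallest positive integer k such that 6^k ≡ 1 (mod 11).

10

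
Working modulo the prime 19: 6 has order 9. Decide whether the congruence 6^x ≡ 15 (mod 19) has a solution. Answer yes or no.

no

15 ∈ ⟨6⟩ iff 15^9 ≡ 1 (mod 19), since |⟨6⟩| = 9.
15^9 mod 19 = 18.
Since 18 ≠ 1, 15 does not lie in the subgroup.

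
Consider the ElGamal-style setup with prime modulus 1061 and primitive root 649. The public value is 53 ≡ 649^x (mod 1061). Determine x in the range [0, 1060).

672

Baby-step giant-step with m = ceil(sqrt(1060)) = 33.
Baby table (649^j mod 1061 for j=0..32):
  0:1  1:649  2:1045  3:226  4:256  5:628  6:148  7:562
  8:815  9:557  10:753  11:637  12:684  13:418  14:727  15:739
  16:39  17:908  18:437  19:326  20:435  21:89  22:467  23:698
  24:1016  25:503  26:720  27:440  28:151  29:387  30:767  31:174
  32:460
Giant step factor: 649^(-33) ≡ 944 (mod 1061).
Scan 53·944^i mod 1061 for i = 0, 1, …:
  i=0: 53   i=1: 165   i=2: 854   i=3: 877
  i=4: 308   i=5: 38   i=6: 859   i=7: 292
  i=8: 849   i=9: 401     …   i=19: 239
  i=20: 684
Match at i=20, j=12: x = 20·33 + 12 = 672.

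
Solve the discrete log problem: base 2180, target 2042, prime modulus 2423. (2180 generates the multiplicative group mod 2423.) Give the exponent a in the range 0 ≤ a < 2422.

1571

Baby-step giant-step with m = ceil(sqrt(2422)) = 50.
Baby table (2180^j mod 2423 for j=0..49):
  0:1  1:2180  2:897  3:99  4:173  5:1575  6:109  7:166
  8:853  9:1099  10:1896  11:2065  12:2189  13:1133  14:903  15:1064
  16:709  17:2169  18:1147  19:2347  20:1507  21:2095  22:2168  23:1390
  24:1450  25:1408  26:1922  27:593  28:1281  29:1284  30:555  31:823
  32:1120  33:1639  34:1518  35:1845  36:2343  37:56  38:930  39:1772
  40:698  41:2419  42:972  43:1258  44:2027  45:1731  46:969  47:1987
  48:1759  49:1434
Giant step factor: 2180^(-50) ≡ 70 (mod 2423).
Scan 2042·70^i mod 2423 for i = 0, 1, …:
  i=0: 2042   i=1: 2406   i=2: 1233   i=3: 1505
  i=4: 1161   i=5: 1311   i=6: 2119   i=7: 527
  i=8: 545   i=9: 1805     …   i=30: 203
  i=31: 2095
Match at i=31, j=21: a = 31·50 + 21 = 1571.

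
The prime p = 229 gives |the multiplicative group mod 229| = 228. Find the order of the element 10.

228

The order of 10 must divide p − 1 = 228 = 2^2 · 3 · 19.
Divisors: 1, 2, 3, 4, 6, 12, 19, 38, 57, 76, 114, 228.
Check each in increasing order: 10^1 ≡ 10;  10^2 ≡ 100;  10^3 ≡ 84;  10^4 ≡ 153;  10^6 ≡ 186;  10^12 ≡ 17;  10^19 ≡ 18;  10^38 ≡ 95;  10^57 ≡ 107;  10^76 ≡ 94;  10^114 ≡ 228;  10^228 ≡ 1.
Smallest exponent giving 1 is 228.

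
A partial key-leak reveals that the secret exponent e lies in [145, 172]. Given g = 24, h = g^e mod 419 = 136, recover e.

Compute 24^145 mod 419 = 26, then multiply by 24 repeatedly:
  24^145=26  24^146=205  24^147=311  24^148=341  24^149=223
  24^150=324  24^151=234  24^152=169  24^153=285  24^154=136
Found 136 at exponent 154.

154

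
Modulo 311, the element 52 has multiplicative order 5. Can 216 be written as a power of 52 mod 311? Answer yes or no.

216 ∈ ⟨52⟩ iff 216^5 ≡ 1 (mod 311), since |⟨52⟩| = 5.
216^5 mod 311 = 1.
Since 1 = 1, 216 lies in the subgroup.

yes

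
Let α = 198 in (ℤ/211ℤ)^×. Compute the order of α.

The order of 198 must divide p − 1 = 210 = 2 · 3 · 5 · 7.
Divisors: 1, 2, 3, 5, 6, 7, 10, 14, 15, 21, 30, 35, 42, 70, 105, 210.
Check each in increasing order: 198^1 ≡ 198;  198^2 ≡ 169;  198^3 ≡ 124;  198^5 ≡ 67;  198^6 ≡ 184;  198^7 ≡ 140;  198^10 ≡ 58;  198^14 ≡ 188;  198^15 ≡ 88;  198^21 ≡ 156;  198^30 ≡ 148;  198^35 ≡ 210;  198^42 ≡ 71;  198^70 ≡ 1.
Smallest exponent giving 1 is 70.

70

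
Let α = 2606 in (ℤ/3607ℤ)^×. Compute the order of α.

The order of 2606 must divide p − 1 = 3606 = 2 · 3 · 601.
Divisors: 1, 2, 3, 6, 601, 1202, 1803, 3606.
Check each in increasing order: 2606^1 ≡ 2606;  2606^2 ≡ 2862;  2606^3 ≡ 2703;  2606^6 ≡ 2034;  2606^601 ≡ 3606;  2606^1202 ≡ 1.
Smallest exponent giving 1 is 1202.

1202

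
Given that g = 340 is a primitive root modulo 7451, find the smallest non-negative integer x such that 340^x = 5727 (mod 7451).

2999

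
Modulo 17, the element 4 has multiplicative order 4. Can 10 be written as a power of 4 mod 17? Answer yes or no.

no

10 ∈ ⟨4⟩ iff 10^4 ≡ 1 (mod 17), since |⟨4⟩| = 4.
10^4 mod 17 = 4.
Since 4 ≠ 1, 10 does not lie in the subgroup.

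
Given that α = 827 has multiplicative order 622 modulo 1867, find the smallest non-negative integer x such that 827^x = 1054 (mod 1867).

183

Baby-step giant-step with m = ceil(sqrt(622)) = 25.
Baby table (827^j mod 1867 for j=0..24):
  0:1  1:827  2:607  3:1633  4:650  5:1721  6:613  7:994
  8:558  9:317  10:779  11:118  12:502  13:680  14:393  15:153
  16:1442  17:1388  18:1538  19:499  20:66  21:439  22:855  23:1359
  24:1826
Giant step factor: 827^(-25) ≡ 1408 (mod 1867).
Scan 1054·1408^i mod 1867 for i = 0, 1, …:
  i=0: 1054   i=1: 1634   i=2: 528   i=3: 358
  i=4: 1841   i=5: 732   i=6: 72   i=7: 558
Match at i=7, j=8: x = 7·25 + 8 = 183.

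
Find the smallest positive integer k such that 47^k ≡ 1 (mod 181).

The order of 47 must divide p − 1 = 180 = 2^2 · 3^2 · 5.
Divisors: 1, 2, 3, 4, 5, 6, 9, 10, 12, 15, 18, 20, 30, 36, 45, 60, 90, 180.
Check each in increasing order: 47^1 ≡ 47;  47^2 ≡ 37;  47^3 ≡ 110;  47^4 ≡ 102;  47^5 ≡ 88;  47^6 ≡ 154;  47^9 ≡ 107;  47^10 ≡ 142;  47^12 ≡ 5;  47^15 ≡ 7;  47^18 ≡ 46;  47^20 ≡ 73;  47^30 ≡ 49;  47^36 ≡ 125;  47^45 ≡ 162;  47^60 ≡ 48;  47^90 ≡ 180;  47^180 ≡ 1.
Smallest exponent giving 1 is 180.

180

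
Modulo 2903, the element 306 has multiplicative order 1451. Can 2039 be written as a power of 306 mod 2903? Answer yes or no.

no

2039 ∈ ⟨306⟩ iff 2039^1451 ≡ 1 (mod 2903), since |⟨306⟩| = 1451.
2039^1451 mod 2903 = 2902.
Since 2902 ≠ 1, 2039 does not lie in the subgroup.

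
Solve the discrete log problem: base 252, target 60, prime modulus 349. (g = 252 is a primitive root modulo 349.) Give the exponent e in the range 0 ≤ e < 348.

138

Baby-step giant-step with m = ceil(sqrt(348)) = 19.
Baby table (252^j mod 349 for j=0..18):
  0:1  1:252  2:335  3:311  4:196  5:183  6:48  7:230
  8:26  9:270  10:334  11:59  12:210  13:221  14:201  15:47
  16:327  17:40  18:308
Giant step factor: 252^(-19) ≡ 43 (mod 349).
Scan 60·43^i mod 349 for i = 0, 1, …:
  i=0: 60   i=1: 137   i=2: 307   i=3: 288
  i=4: 169   i=5: 287   i=6: 126   i=7: 183
Match at i=7, j=5: e = 7·19 + 5 = 138.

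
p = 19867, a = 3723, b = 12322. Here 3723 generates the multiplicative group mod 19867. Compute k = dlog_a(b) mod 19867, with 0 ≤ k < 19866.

Baby-step giant-step with m = ceil(sqrt(19866)) = 141.
Baby table (3723^j mod 19867 for j=0..140):
  0:1  1:3723  2:13430  3:14518  4:12274  5:2002  6:3321  7:6809
  8:19482  9:16936  10:14737  11:13064  12:2856  13:4043  14:12770  15:979
  16:9156  17:15883  18:8217  19:16578  20:12992  21:12938  22:10566  23:558
  24:11266  25:4081  26:15175  27:14644  28:4564  29:5487  30:4825  31:3707
  32:13463  33:18175  34:18390  35:4288  36:11023  37:13274  38:9873  39:3229
  40:2032  41:15676  42:12369  43:17948  44:7683  45:15196  46:13359  47:8456
  48:12360  49:4308  50:6015  51:3736  52:2228  53:10305  54:2338  55:2628
  56:9480  57:10248  58:8664  59:11931  60:16368  61:5975  62:13752  63:1437
  64:5728  65:8053  66:2016  67:15709  68:16026  69:4197  70:9969  71:3031
  72:19824  73:18714  74:18520  75:11470  76:8627  77:13249  78:16133  79:5218
  80:16555  81:6831  82:2053  83:14391  84:16261  85:4954  86:7166  87:17504
  88:3632  89:12376  90:4275  91:2358  92:17487  93:19809  94:2603  95:15740
  96:12237  97:3320  98:3086  99:6052  100:2418  101:2463  102:11062  103:19402
  104:17101  105:13155  106:3910  107:14286  108:2819  109:5361  110:12535  111:222
  112:11959  113:1410  114:4542  115:3049  116:7370  117:2183  118:1706  119:13865
  120:4929  121:13426  122:19493  123:18155  124:3531  125:13826  126:18668  127:6198
  128:9567  129:16277  130:4921  131:3509  132:11388  133:1346  134:4674  135:17677
  136:11967  137:11327  138:12647  139:19858  140:6227
Giant step factor: 3723^(-141) ≡ 4800 (mod 19867).
Scan 12322·4800^i mod 19867 for i = 0, 1, …:
  i=0: 12322   i=1: 1541   i=2: 6276   i=3: 6428
  i=4: 949   i=5: 5657   i=6: 15278   i=7: 5303
  i=8: 4773   i=9: 3749     …   i=118: 4513
  i=119: 7370
Match at i=119, j=116: k = 119·141 + 116 = 16895.

16895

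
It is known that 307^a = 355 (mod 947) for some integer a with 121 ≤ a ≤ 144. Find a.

Compute 307^121 mod 947 = 33, then multiply by 307 repeatedly:
  307^121=33  307^122=661  307^123=269  307^124=194  307^125=844
  307^126=577  307^127=50  307^128=198  307^129=178  307^130=667
  307^131=217  307^132=329  307^133=621  307^134=300  307^135=241
  307^136=121  307^137=214  307^138=355
Found 355 at exponent 138.

138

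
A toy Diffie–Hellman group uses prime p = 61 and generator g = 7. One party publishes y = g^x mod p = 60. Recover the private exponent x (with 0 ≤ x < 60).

Successive powers of 7 modulo 61:
  7^0=1  7^1=7  7^2=49  7^3=38  7^4=22  7^5=32
  7^6=41  7^7=43  7^8=57  7^9=33  7^10=48  7^11=31
  7^12=34  7^13=55  7^14=19  7^15=11  7^16=16  7^17=51
  7^18=52  7^19=59  7^20=47  7^21=24  7^22=46  7^23=17
  7^24=58  7^25=40  7^26=36  7^27=8  7^28=56  7^29=26
  7^30=60
So 7^30 ≡ 60 (mod 61), giving x = 30.

30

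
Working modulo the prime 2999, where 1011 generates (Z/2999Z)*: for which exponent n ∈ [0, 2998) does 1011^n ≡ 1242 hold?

2159

Baby-step giant-step with m = ceil(sqrt(2998)) = 55.
Baby table (1011^j mod 2999 for j=0..54):
  0:1  1:1011  2:2461  3:1900  4:1540  5:459  6:2203  7:1975
  8:2390  9:2095  10:751  11:514  12:827  13:2375  14:1925  15:2823
  16:2004  17:1719  18:1488  19:1869  20:189  21:2142  22:284  23:2219
  24:157  25:2779  26:2505  27:1399  28:1860  29:87  30:986  31:1178
  32:355  33:2024  34:946  35:2724  36:882  37:999  38:2325  39:2358
  40:2732  41:2972  42:2693  43:2530  44:2682  45:406  46:2602  47:499
  48:657  49:1448  50:416  51:716  52:1117  53:1663  54:1853
Giant step factor: 1011^(-55) ≡ 1956 (mod 2999).
Scan 1242·1956^i mod 2999 for i = 0, 1, …:
  i=0: 1242   i=1: 162   i=2: 1977   i=3: 1301
  i=4: 1604   i=5: 470   i=6: 1626   i=7: 1516
  i=8: 2284   i=9: 1993     …   i=38: 763
  i=39: 1925
Match at i=39, j=14: n = 39·55 + 14 = 2159.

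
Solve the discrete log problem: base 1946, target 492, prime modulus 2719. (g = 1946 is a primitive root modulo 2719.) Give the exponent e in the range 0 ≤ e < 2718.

Baby-step giant-step with m = ceil(sqrt(2718)) = 53.
Baby table (1946^j mod 2719 for j=0..52):
  0:1  1:1946  2:2068  3:208  4:2356  5:542  6:2479  7:628
  8:1257  9:1741  10:112  11:432  12:501  13:1544  14:129  15:886
  16:310  17:2361  18:2115  19:1943  20:1668  21:2161  22:1732  23:1631
  24:853  25:1348  26:2092  27:689  28:327  29:96  30:1924  31:41
  32:935  33:499  34:371  35:1431  36:470  37:1036  38:1277  39:2595
  40:687  41:1873  42:1398  43:1508  44:767  45:2570  46:979  47:1834
  48:1636  49:2426  50:812  51:413  52:1593
Giant step factor: 1946^(-53) ≡ 1274 (mod 2719).
Scan 492·1274^i mod 2719 for i = 0, 1, …:
  i=0: 492   i=1: 1438   i=2: 2125   i=3: 1845
  i=4: 1314   i=5: 1851   i=6: 801   i=7: 849
  i=8: 2183   i=9: 2324     …   i=37: 2345
  i=38: 2068
Match at i=38, j=2: e = 38·53 + 2 = 2016.

2016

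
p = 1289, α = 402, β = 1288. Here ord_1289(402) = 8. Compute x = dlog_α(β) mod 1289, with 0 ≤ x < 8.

Successive powers of 402 modulo 1289:
  402^0=1  402^1=402  402^2=479  402^3=497  402^4=1288
So 402^4 ≡ 1288 (mod 1289), giving x = 4.

4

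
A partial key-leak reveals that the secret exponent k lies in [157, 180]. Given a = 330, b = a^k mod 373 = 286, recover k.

Compute 330^157 mod 373 = 358, then multiply by 330 repeatedly:
  330^157=358  330^158=272  330^159=240  330^160=124  330^161=263
  330^162=254  330^163=268  330^164=39  330^165=188  330^166=122
  330^167=349  330^168=286
Found 286 at exponent 168.

168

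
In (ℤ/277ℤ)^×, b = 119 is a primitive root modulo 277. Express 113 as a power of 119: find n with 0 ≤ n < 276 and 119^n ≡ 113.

42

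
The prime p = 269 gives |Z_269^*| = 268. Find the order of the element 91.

268

The order of 91 must divide p − 1 = 268 = 2^2 · 67.
Divisors: 1, 2, 4, 67, 134, 268.
Check each in increasing order: 91^1 ≡ 91;  91^2 ≡ 211;  91^4 ≡ 136;  91^67 ≡ 187;  91^134 ≡ 268;  91^268 ≡ 1.
Smallest exponent giving 1 is 268.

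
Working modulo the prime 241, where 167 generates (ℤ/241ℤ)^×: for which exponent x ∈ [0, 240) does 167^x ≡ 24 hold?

64

Baby-step giant-step with m = ceil(sqrt(240)) = 16.
Baby table (167^j mod 241 for j=0..15):
  0:1  1:167  2:174  3:138  4:151  5:153  6:5  7:112
  8:147  9:208  10:32  11:42  12:25  13:78  14:12  15:76
Giant step factor: 167^(-16) ≡ 119 (mod 241).
Scan 24·119^i mod 241 for i = 0, 1, …:
  i=0: 24   i=1: 205   i=2: 54   i=3: 160
  i=4: 1
Match at i=4, j=0: x = 4·16 + 0 = 64.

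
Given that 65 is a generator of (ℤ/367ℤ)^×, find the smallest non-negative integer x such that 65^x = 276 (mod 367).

301

Baby-step giant-step with m = ceil(sqrt(366)) = 20.
Baby table (65^j mod 367 for j=0..19):
  0:1  1:65  2:188  3:109  4:112  5:307  6:137  7:97
  8:66  9:253  10:297  11:221  12:52  13:77  14:234  15:163
  16:319  17:183  18:151  19:273
Giant step factor: 65^(-20) ≡ 202 (mod 367).
Scan 276·202^i mod 367 for i = 0, 1, …:
  i=0: 276   i=1: 335   i=2: 142   i=3: 58
  i=4: 339   i=5: 216   i=6: 326   i=7: 159
  i=8: 189   i=9: 10     …   i=14: 311
  i=15: 65
Match at i=15, j=1: x = 15·20 + 1 = 301.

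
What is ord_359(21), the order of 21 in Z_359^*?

358

The order of 21 must divide p − 1 = 358 = 2 · 179.
Divisors: 1, 2, 179, 358.
Check each in increasing order: 21^1 ≡ 21;  21^2 ≡ 82;  21^179 ≡ 358;  21^358 ≡ 1.
Smallest exponent giving 1 is 358.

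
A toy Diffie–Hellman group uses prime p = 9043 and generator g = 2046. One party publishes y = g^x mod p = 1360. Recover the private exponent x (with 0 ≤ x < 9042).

Baby-step giant-step with m = ceil(sqrt(9042)) = 96.
Baby table (2046^j mod 9043 for j=0..95):
  0:1  1:2046  2:8250  3:5262  4:4882  5:5100  6:8021  7:6964
  8:5619  9:2821  10:2332  11:5611  12:4539  13:8676  14:8730  15:1655
  16:4048  17:7863  18:201  19:4311  20:3381  21:8674  22:4638  23:3241
  24:2567  25:7142  26:8087  27:6355  28:7539  29:6479  30:8039  31:7620
  32:388  33:7107  34:8821  35:6981  36:4229  37:7426  38:1356  39:7218
  40:809  41:345  42:516  43:6748  44:6790  45:2292  46:5158  47:87
  48:6185  49:3353  50:5644  51:8756  52:593  53:1516  54:9030  55:531
  56:1266  57:3938  58:8878  59:6044  60:4243  61:8941  62:8340  63:8542
  64:5856  65:8444  66:4294  67:4771  68:4069  69:5614  70:1634  71:6297
  72:6430  73:7258  74:1262  75:4797  76:3007  77:3082  78:2801  79:6627
  80:3385  81:7815  82:1466  83:6203  84:4009  85:413  86:3999  87:7082
  88:2886  89:8720  90:8324  91:2935  92:458  93:5639  94:7569  95:4558
Giant step factor: 2046^(-96) ≡ 883 (mod 9043).
Scan 1360·883^i mod 9043 for i = 0, 1, …:
  i=0: 1360   i=1: 7204   i=2: 3903   i=3: 966
  i=4: 2936   i=5: 6190   i=6: 3798   i=7: 7724
  i=8: 1870   i=9: 5384     …   i=69: 1278
  i=70: 7142
Match at i=70, j=25: x = 70·96 + 25 = 6745.

6745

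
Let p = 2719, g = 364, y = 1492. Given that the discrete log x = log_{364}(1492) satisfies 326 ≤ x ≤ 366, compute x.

342

Compute 364^326 mod 2719 = 1923, then multiply by 364 repeatedly:
  364^326=1923  364^327=1189  364^328=475  364^329=1603  364^330=1626
  364^331=1841  364^332=1250  364^333=927  364^334=272  364^335=1124
  364^336=1286  364^337=436  364^338=1002  364^339=382  364^340=379
  364^341=2006  364^342=1492
Found 1492 at exponent 342.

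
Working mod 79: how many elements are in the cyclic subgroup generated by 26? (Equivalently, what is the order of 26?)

The order of 26 must divide p − 1 = 78 = 2 · 3 · 13.
Divisors: 1, 2, 3, 6, 13, 26, 39, 78.
Check each in increasing order: 26^1 ≡ 26;  26^2 ≡ 44;  26^3 ≡ 38;  26^6 ≡ 22;  26^13 ≡ 23;  26^26 ≡ 55;  26^39 ≡ 1.
Smallest exponent giving 1 is 39.

39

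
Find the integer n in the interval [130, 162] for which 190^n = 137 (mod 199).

135

Compute 190^130 mod 199 = 161, then multiply by 190 repeatedly:
  190^130=161  190^131=143  190^132=106  190^133=41  190^134=29
  190^135=137
Found 137 at exponent 135.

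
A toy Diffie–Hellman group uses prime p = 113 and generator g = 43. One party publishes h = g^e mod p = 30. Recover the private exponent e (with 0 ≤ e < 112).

64

Baby-step giant-step with m = ceil(sqrt(112)) = 11.
Baby table (43^j mod 113 for j=0..10):
  0:1  1:43  2:41  3:68  4:99  5:76  6:104  7:65
  8:83  9:66  10:13
Giant step factor: 43^(-11) ≡ 94 (mod 113).
Scan 30·94^i mod 113 for i = 0, 1, …:
  i=0: 30   i=1: 108   i=2: 95   i=3: 3
  i=4: 56   i=5: 66
Match at i=5, j=9: e = 5·11 + 9 = 64.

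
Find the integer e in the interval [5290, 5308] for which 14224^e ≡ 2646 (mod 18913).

Compute 14224^5290 mod 18913 = 65, then multiply by 14224 repeatedly:
  14224^5290=65  14224^5291=16736  14224^5292=13846  14224^5293=4435  14224^5294=8585
  14224^5295=10712  14224^5296=4360  14224^5297=913  14224^5298=12194  14224^5299=15246
  14224^5300=2646
Found 2646 at exponent 5300.

5300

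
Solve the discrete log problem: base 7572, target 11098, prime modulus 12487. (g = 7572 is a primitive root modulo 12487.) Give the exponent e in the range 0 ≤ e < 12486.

Baby-step giant-step with m = ceil(sqrt(12486)) = 112.
Baby table (7572^j mod 12487 for j=0..111):
  0:1  1:7572  2:7367  3:3495  4:4187  5:11958  6:2739  7:11288
  8:11708  9:7763  10:5127  11:12048  12:9921  13:20  14:1596  15:9983
  16:7465  17:8818  18:1907  19:4832  20:994  21:9394  22:5416  23:2644
  24:3707  25:11115  26:400  27:6946  28:12355  29:11943  30:1542  31:679
  32:9231  33:7393  34:575  35:8424  36:2932  37:11705  38:10021  39:8000
  40:1563  41:9847  42:1607  43:5866  44:1093  45:9802  46:10503  47:11500
  48:6149  49:8692  50:9334  51:628  52:10156  53:6286  54:9635  55:7166
  56:4937  57:9373  58:8735  59:10268  60:5234  61:10597  62:11509  63:11862
  64:73  65:3328  66:850  67:5395  68:5963  69:11331  70:155  71:12369
  72:5568  73:4784  74:12148  75:5414  76:12474  77:1460  78:4125  79:4513
  80:8004  81:6877  82:1854  83:3100  84:10127  85:11464  86:8271  87:5707
  88:8384  89:12227  90:4226  91:7578  92:2851  93:10236  94:183  95:12106
  96:12052  97:2748  98:4514  99:3089  100:1757  101:5349  102:7287  103:9598
  104:1716  105:7072  106:4928  107:3660  108:4867  109:3787  110:5012  111:2871
Giant step factor: 7572^(-112) ≡ 1487 (mod 12487).
Scan 11098·1487^i mod 12487 for i = 0, 1, …:
  i=0: 11098   i=1: 7399   i=2: 1266   i=3: 9492
  i=4: 4294   i=5: 4321   i=6: 7009   i=7: 8225
  i=8: 5802   i=9: 11544   i=10: 8790   i=11: 9328
  i=12: 10166   i=13: 7572
Match at i=13, j=1: e = 13·112 + 1 = 1457.

1457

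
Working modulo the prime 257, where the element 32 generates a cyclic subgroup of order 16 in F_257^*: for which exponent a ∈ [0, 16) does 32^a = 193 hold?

Successive powers of 32 modulo 257:
  32^0=1  32^1=32  32^2=253  32^3=129  32^4=16  32^5=255
  32^6=193
So 32^6 ≡ 193 (mod 257), giving a = 6.

6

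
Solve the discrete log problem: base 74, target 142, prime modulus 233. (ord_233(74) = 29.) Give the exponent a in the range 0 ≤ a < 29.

12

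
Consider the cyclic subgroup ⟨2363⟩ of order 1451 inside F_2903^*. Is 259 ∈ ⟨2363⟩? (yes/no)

no

259 ∈ ⟨2363⟩ iff 259^1451 ≡ 1 (mod 2903), since |⟨2363⟩| = 1451.
259^1451 mod 2903 = 2902.
Since 2902 ≠ 1, 259 does not lie in the subgroup.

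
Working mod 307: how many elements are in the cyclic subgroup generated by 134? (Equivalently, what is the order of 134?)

153

The order of 134 must divide p − 1 = 306 = 2 · 3^2 · 17.
Divisors: 1, 2, 3, 6, 9, 17, 18, 34, 51, 102, 153, 306.
Check each in increasing order: 134^1 ≡ 134;  134^2 ≡ 150;  134^3 ≡ 145;  134^6 ≡ 149;  134^9 ≡ 115;  134^17 ≡ 46;  134^18 ≡ 24;  134^34 ≡ 274;  134^51 ≡ 17;  134^102 ≡ 289;  134^153 ≡ 1.
Smallest exponent giving 1 is 153.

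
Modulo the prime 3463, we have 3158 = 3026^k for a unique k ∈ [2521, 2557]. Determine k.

Compute 3026^2521 mod 3463 = 2974, then multiply by 3026 repeatedly:
  3026^2521=2974  3026^2522=2450  3026^2523=2880  3026^2524=1972  3026^2525=523
  3026^2526=7  3026^2527=404  3026^2528=65  3026^2529=2762  3026^2530=1593
  3026^2531=3385  3026^2532=2919  3026^2533=2244  3026^2534=2864  3026^2535=2038
  3026^2536=2848  3026^2537=2104  3026^2538=1710  3026^2539=738  3026^2540=3016
  3026^2541=1411  3026^2542=3270  3026^2543=1229  3026^2544=3155  3026^2545=3002
  3026^2546=603  3026^2547=3140  3026^2548=2631  3026^2549=3432  3026^2550=3158
Found 3158 at exponent 2550.

2550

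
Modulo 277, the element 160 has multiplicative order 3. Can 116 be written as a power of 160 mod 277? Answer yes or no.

yes

⟨160⟩ has order 3; its elements mod 277 are {1, 116, 160}.
116 is in this set.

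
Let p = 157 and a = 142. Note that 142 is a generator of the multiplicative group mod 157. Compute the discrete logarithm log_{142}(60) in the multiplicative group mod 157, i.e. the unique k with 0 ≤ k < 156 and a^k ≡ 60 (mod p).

Baby-step giant-step with m = ceil(sqrt(156)) = 13.
Baby table (142^j mod 157 for j=0..12):
  0:1  1:142  2:68  3:79  4:71  5:34  6:118  7:114
  8:17  9:59  10:57  11:87  12:108
Giant step factor: 142^(-13) ≡ 135 (mod 157).
Scan 60·135^i mod 157 for i = 0, 1, …:
  i=0: 60   i=1: 93   i=2: 152   i=3: 110
  i=4: 92   i=5: 17
Match at i=5, j=8: k = 5·13 + 8 = 73.

73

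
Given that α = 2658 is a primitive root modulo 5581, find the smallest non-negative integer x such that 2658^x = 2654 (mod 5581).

2577

Baby-step giant-step with m = ceil(sqrt(5580)) = 75.
Baby table (2658^j mod 5581 for j=0..74):
  0:1  1:2658  2:4999  3:4562  4:3864  5:1472  6:295  7:2770
  8:1321  9:769  10:1356  11:4503  12:3310  13:2324  14:4606  15:3615
  16:3769  17:107  18:5356  19:4698  20:2587  21:454  22:1236  23:3660
  24:597  25:1822  26:4149  27:5567  28:1855  29:2567  30:3104  31:1714
  32:1716  33:1451  34:287  35:3830  36:396  37:3340  38:3930  39:3889
  40:950  41:2488  42:5200  43:3044  44:4083  45:3150  46:1200  47:2849
  48:4806  49:5020  50:4570  51:2804  52:2397  53:3305  54:196  55:1935
  56:3129  57:1192  58:3909  59:3881  60:2010  61:1563  62:2190  63:37
  64:3469  65:790  66:1364  67:3443  68:4235  69:5334  70:2032  71:4229
  72:548  73:5524  74:4762
Giant step factor: 2658^(-75) ≡ 3667 (mod 5581).
Scan 2654·3667^i mod 5581 for i = 0, 1, …:
  i=0: 2654   i=1: 4535   i=2: 4046   i=3: 2384
  i=4: 2282   i=5: 2175   i=6: 476   i=7: 4220
  i=8: 4208   i=9: 4852     …   i=33: 4368
  i=34: 5567
Match at i=34, j=27: x = 34·75 + 27 = 2577.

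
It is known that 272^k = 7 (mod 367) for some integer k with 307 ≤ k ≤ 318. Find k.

312

Compute 272^307 mod 367 = 339, then multiply by 272 repeatedly:
  272^307=339  272^308=91  272^309=163  272^310=296  272^311=139
  272^312=7
Found 7 at exponent 312.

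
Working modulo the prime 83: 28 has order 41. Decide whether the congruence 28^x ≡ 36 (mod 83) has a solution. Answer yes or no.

yes

36 ∈ ⟨28⟩ iff 36^41 ≡ 1 (mod 83), since |⟨28⟩| = 41.
36^41 mod 83 = 1.
Since 1 = 1, 36 lies in the subgroup.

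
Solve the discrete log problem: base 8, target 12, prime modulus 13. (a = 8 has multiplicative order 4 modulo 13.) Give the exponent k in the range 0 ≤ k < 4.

2

Successive powers of 8 modulo 13:
  8^0=1  8^1=8  8^2=12
So 8^2 ≡ 12 (mod 13), giving k = 2.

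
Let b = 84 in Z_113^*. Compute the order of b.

The order of 84 must divide p − 1 = 112 = 2^4 · 7.
Divisors: 1, 2, 4, 7, 8, 14, 16, 28, 56, 112.
Check each in increasing order: 84^1 ≡ 84;  84^2 ≡ 50;  84^4 ≡ 14;  84^7 ≡ 40;  84^8 ≡ 83;  84^14 ≡ 18;  84^16 ≡ 109;  84^28 ≡ 98;  84^56 ≡ 112;  84^112 ≡ 1.
Smallest exponent giving 1 is 112.

112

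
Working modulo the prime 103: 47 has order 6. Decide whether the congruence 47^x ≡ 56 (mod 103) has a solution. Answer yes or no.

yes

56 ∈ ⟨47⟩ iff 56^6 ≡ 1 (mod 103), since |⟨47⟩| = 6.
56^6 mod 103 = 1.
Since 1 = 1, 56 lies in the subgroup.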